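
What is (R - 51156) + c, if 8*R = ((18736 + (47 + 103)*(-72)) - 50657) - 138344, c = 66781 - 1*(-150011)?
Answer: 1144023/8 ≈ 1.4300e+5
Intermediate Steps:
c = 216792 (c = 66781 + 150011 = 216792)
R = -181065/8 (R = (((18736 + (47 + 103)*(-72)) - 50657) - 138344)/8 = (((18736 + 150*(-72)) - 50657) - 138344)/8 = (((18736 - 10800) - 50657) - 138344)/8 = ((7936 - 50657) - 138344)/8 = (-42721 - 138344)/8 = (⅛)*(-181065) = -181065/8 ≈ -22633.)
(R - 51156) + c = (-181065/8 - 51156) + 216792 = -590313/8 + 216792 = 1144023/8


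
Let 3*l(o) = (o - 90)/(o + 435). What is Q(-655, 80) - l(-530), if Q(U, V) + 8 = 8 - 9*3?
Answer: -1663/57 ≈ -29.175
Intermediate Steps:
Q(U, V) = -27 (Q(U, V) = -8 + (8 - 9*3) = -8 + (8 - 27) = -8 - 19 = -27)
l(o) = (-90 + o)/(3*(435 + o)) (l(o) = ((o - 90)/(o + 435))/3 = ((-90 + o)/(435 + o))/3 = (-90 + o)/(3*(435 + o)))
Q(-655, 80) - l(-530) = -27 - (-90 - 530)/(3*(435 - 530)) = -27 - (-620)/(3*(-95)) = -27 - (-1)*(-620)/(3*95) = -27 - 1*124/57 = -27 - 124/57 = -1663/57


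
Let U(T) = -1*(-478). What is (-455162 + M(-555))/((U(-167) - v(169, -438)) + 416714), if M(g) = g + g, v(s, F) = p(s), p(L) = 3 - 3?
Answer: -57034/52149 ≈ -1.0937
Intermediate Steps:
p(L) = 0
v(s, F) = 0
U(T) = 478
M(g) = 2*g
(-455162 + M(-555))/((U(-167) - v(169, -438)) + 416714) = (-455162 + 2*(-555))/((478 - 1*0) + 416714) = (-455162 - 1110)/((478 + 0) + 416714) = -456272/(478 + 416714) = -456272/417192 = -456272*1/417192 = -57034/52149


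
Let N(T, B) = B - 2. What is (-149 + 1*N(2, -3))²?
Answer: 23716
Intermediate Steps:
N(T, B) = -2 + B
(-149 + 1*N(2, -3))² = (-149 + 1*(-2 - 3))² = (-149 + 1*(-5))² = (-149 - 5)² = (-154)² = 23716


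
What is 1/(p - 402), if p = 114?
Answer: -1/288 ≈ -0.0034722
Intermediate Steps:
1/(p - 402) = 1/(114 - 402) = 1/(-288) = -1/288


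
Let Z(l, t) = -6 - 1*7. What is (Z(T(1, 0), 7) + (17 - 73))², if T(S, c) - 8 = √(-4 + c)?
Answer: 4761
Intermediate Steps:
T(S, c) = 8 + √(-4 + c)
Z(l, t) = -13 (Z(l, t) = -6 - 7 = -13)
(Z(T(1, 0), 7) + (17 - 73))² = (-13 + (17 - 73))² = (-13 - 56)² = (-69)² = 4761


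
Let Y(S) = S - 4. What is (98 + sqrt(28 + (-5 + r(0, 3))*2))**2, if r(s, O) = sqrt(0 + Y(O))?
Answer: (98 + sqrt(2)*sqrt(9 + I))**2 ≈ 10455.0 + 48.13*I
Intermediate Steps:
Y(S) = -4 + S
r(s, O) = sqrt(-4 + O) (r(s, O) = sqrt(0 + (-4 + O)) = sqrt(-4 + O))
(98 + sqrt(28 + (-5 + r(0, 3))*2))**2 = (98 + sqrt(28 + (-5 + sqrt(-4 + 3))*2))**2 = (98 + sqrt(28 + (-5 + sqrt(-1))*2))**2 = (98 + sqrt(28 + (-5 + I)*2))**2 = (98 + sqrt(28 + (-10 + 2*I)))**2 = (98 + sqrt(18 + 2*I))**2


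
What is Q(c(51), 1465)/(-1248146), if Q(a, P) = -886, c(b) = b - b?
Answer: 443/624073 ≈ 0.00070985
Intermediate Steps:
c(b) = 0
Q(c(51), 1465)/(-1248146) = -886/(-1248146) = -886*(-1/1248146) = 443/624073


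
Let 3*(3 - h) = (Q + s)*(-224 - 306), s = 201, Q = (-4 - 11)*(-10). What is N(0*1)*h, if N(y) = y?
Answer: 0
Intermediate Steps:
Q = 150 (Q = -15*(-10) = 150)
h = 62013 (h = 3 - (150 + 201)*(-224 - 306)/3 = 3 - 117*(-530) = 3 - 1/3*(-186030) = 3 + 62010 = 62013)
N(0*1)*h = (0*1)*62013 = 0*62013 = 0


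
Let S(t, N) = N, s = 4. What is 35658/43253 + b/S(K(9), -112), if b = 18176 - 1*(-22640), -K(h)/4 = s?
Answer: -15726971/43253 ≈ -363.60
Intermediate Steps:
K(h) = -16 (K(h) = -4*4 = -16)
b = 40816 (b = 18176 + 22640 = 40816)
35658/43253 + b/S(K(9), -112) = 35658/43253 + 40816/(-112) = 35658*(1/43253) + 40816*(-1/112) = 5094/6179 - 2551/7 = -15726971/43253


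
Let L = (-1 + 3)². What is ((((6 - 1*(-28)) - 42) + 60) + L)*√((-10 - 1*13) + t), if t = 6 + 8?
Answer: 168*I ≈ 168.0*I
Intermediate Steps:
L = 4 (L = 2² = 4)
t = 14
((((6 - 1*(-28)) - 42) + 60) + L)*√((-10 - 1*13) + t) = ((((6 - 1*(-28)) - 42) + 60) + 4)*√((-10 - 1*13) + 14) = ((((6 + 28) - 42) + 60) + 4)*√((-10 - 13) + 14) = (((34 - 42) + 60) + 4)*√(-23 + 14) = ((-8 + 60) + 4)*√(-9) = (52 + 4)*(3*I) = 56*(3*I) = 168*I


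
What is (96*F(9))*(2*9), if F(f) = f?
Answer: 15552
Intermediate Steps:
(96*F(9))*(2*9) = (96*9)*(2*9) = 864*18 = 15552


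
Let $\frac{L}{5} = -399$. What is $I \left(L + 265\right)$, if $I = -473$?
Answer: $818290$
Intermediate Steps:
$L = -1995$ ($L = 5 \left(-399\right) = -1995$)
$I \left(L + 265\right) = - 473 \left(-1995 + 265\right) = \left(-473\right) \left(-1730\right) = 818290$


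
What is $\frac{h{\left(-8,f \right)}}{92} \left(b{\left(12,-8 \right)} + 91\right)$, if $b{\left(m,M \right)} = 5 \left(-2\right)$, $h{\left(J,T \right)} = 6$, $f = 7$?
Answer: $\frac{243}{46} \approx 5.2826$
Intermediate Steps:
$b{\left(m,M \right)} = -10$
$\frac{h{\left(-8,f \right)}}{92} \left(b{\left(12,-8 \right)} + 91\right) = \frac{6}{92} \left(-10 + 91\right) = 6 \cdot \frac{1}{92} \cdot 81 = \frac{3}{46} \cdot 81 = \frac{243}{46}$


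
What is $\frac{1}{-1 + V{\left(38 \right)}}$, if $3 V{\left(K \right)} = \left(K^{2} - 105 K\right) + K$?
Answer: $- \frac{1}{837} \approx -0.0011947$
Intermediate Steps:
$V{\left(K \right)} = - \frac{104 K}{3} + \frac{K^{2}}{3}$ ($V{\left(K \right)} = \frac{\left(K^{2} - 105 K\right) + K}{3} = \frac{K^{2} - 104 K}{3} = - \frac{104 K}{3} + \frac{K^{2}}{3}$)
$\frac{1}{-1 + V{\left(38 \right)}} = \frac{1}{-1 + \frac{1}{3} \cdot 38 \left(-104 + 38\right)} = \frac{1}{-1 + \frac{1}{3} \cdot 38 \left(-66\right)} = \frac{1}{-1 - 836} = \frac{1}{-837} = - \frac{1}{837}$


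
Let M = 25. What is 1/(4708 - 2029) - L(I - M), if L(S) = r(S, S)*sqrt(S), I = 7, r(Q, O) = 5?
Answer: 1/2679 - 15*I*sqrt(2) ≈ 0.00037327 - 21.213*I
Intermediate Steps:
L(S) = 5*sqrt(S)
1/(4708 - 2029) - L(I - M) = 1/(4708 - 2029) - 5*sqrt(7 - 1*25) = 1/2679 - 5*sqrt(7 - 25) = 1/2679 - 5*sqrt(-18) = 1/2679 - 5*3*I*sqrt(2) = 1/2679 - 15*I*sqrt(2)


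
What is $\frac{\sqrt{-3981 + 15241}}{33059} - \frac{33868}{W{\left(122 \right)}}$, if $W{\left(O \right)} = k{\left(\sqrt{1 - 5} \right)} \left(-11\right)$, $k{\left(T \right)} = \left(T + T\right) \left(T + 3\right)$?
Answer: $- \frac{16934}{143} - \frac{25401 i}{143} + \frac{2 \sqrt{2815}}{33059} \approx -118.42 - 177.63 i$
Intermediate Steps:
$k{\left(T \right)} = 2 T \left(3 + T\right)$
$W{\left(O \right)} = - 44 i \left(3 + 2 i\right)$ ($W{\left(O \right)} = 2 \sqrt{1 - 5} \left(3 + \sqrt{1 - 5}\right) \left(-11\right) = 2 \sqrt{-4} \left(3 + \sqrt{-4}\right) \left(-11\right) = 2 \cdot 2 i \left(3 + 2 i\right) \left(-11\right) = 4 i \left(3 + 2 i\right) \left(-11\right) = - 44 i \left(3 + 2 i\right)$)
$\frac{\sqrt{-3981 + 15241}}{33059} - \frac{33868}{W{\left(122 \right)}} = \frac{\sqrt{-3981 + 15241}}{33059} - \frac{33868}{88 - 132 i} = \sqrt{11260} \cdot \frac{1}{33059} - 33868 \frac{88 + 132 i}{25168} = 2 \sqrt{2815} \cdot \frac{1}{33059} - \frac{8467 \left(88 + 132 i\right)}{6292} = \frac{2 \sqrt{2815}}{33059} - \frac{8467 \left(88 + 132 i\right)}{6292} = - \frac{8467 \left(88 + 132 i\right)}{6292} + \frac{2 \sqrt{2815}}{33059}$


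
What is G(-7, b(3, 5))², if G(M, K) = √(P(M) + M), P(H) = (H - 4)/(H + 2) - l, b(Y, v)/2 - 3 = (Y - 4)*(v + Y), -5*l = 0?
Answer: -24/5 ≈ -4.8000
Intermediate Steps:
l = 0 (l = -⅕*0 = 0)
b(Y, v) = 6 + 2*(-4 + Y)*(Y + v) (b(Y, v) = 6 + 2*((Y - 4)*(v + Y)) = 6 + 2*((-4 + Y)*(Y + v)) = 6 + 2*(-4 + Y)*(Y + v))
P(H) = (-4 + H)/(2 + H) (P(H) = (H - 4)/(H + 2) - 1*0 = (-4 + H)/(2 + H) + 0 = (-4 + H)/(2 + H))
G(M, K) = √(M + (-4 + M)/(2 + M)) (G(M, K) = √((-4 + M)/(2 + M) + M) = √(M + (-4 + M)/(2 + M)))
G(-7, b(3, 5))² = (√((-4 - 7 - 7*(2 - 7))/(2 - 7)))² = (√((-4 - 7 - 7*(-5))/(-5)))² = (√(-(-4 - 7 + 35)/5))² = (√(-⅕*24))² = (√(-24/5))² = (2*I*√30/5)² = -24/5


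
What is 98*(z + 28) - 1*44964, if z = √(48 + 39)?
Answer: -42220 + 98*√87 ≈ -41306.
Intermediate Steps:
z = √87 ≈ 9.3274
98*(z + 28) - 1*44964 = 98*(√87 + 28) - 1*44964 = 98*(28 + √87) - 44964 = (2744 + 98*√87) - 44964 = -42220 + 98*√87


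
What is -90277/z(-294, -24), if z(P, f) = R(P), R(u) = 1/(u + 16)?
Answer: 25097006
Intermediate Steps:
R(u) = 1/(16 + u)
z(P, f) = 1/(16 + P)
-90277/z(-294, -24) = -90277/(1/(16 - 294)) = -90277/(1/(-278)) = -90277/(-1/278) = -90277*(-278) = 25097006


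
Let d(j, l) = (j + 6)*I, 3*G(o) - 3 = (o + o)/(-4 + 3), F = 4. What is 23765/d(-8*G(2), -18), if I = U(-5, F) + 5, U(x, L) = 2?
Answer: 10185/26 ≈ 391.73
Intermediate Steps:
I = 7 (I = 2 + 5 = 7)
G(o) = 1 - 2*o/3 (G(o) = 1 + ((o + o)/(-4 + 3))/3 = 1 + ((2*o)/(-1))/3 = 1 + ((2*o)*(-1))/3 = 1 + (-2*o)/3 = 1 - 2*o/3)
d(j, l) = 42 + 7*j (d(j, l) = (j + 6)*7 = (6 + j)*7 = 42 + 7*j)
23765/d(-8*G(2), -18) = 23765/(42 + 7*(-8*(1 - ⅔*2))) = 23765/(42 + 7*(-8*(1 - 4/3))) = 23765/(42 + 7*(-8*(-⅓))) = 23765/(42 + 7*(8/3)) = 23765/(42 + 56/3) = 23765/(182/3) = 23765*(3/182) = 10185/26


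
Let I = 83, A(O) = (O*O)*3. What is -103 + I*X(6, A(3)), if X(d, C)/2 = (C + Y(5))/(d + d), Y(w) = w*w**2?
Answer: 5999/3 ≈ 1999.7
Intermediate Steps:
A(O) = 3*O**2 (A(O) = O**2*3 = 3*O**2)
Y(w) = w**3
X(d, C) = (125 + C)/d (X(d, C) = 2*((C + 5**3)/(d + d)) = 2*((C + 125)/((2*d))) = 2*((125 + C)*(1/(2*d))) = 2*((125 + C)/(2*d)) = (125 + C)/d)
-103 + I*X(6, A(3)) = -103 + 83*((125 + 3*3**2)/6) = -103 + 83*((125 + 3*9)/6) = -103 + 83*((125 + 27)/6) = -103 + 83*((1/6)*152) = -103 + 83*(76/3) = -103 + 6308/3 = 5999/3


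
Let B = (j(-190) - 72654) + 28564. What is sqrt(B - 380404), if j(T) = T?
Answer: 2*I*sqrt(106171) ≈ 651.68*I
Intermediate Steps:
B = -44280 (B = (-190 - 72654) + 28564 = -72844 + 28564 = -44280)
sqrt(B - 380404) = sqrt(-44280 - 380404) = sqrt(-424684) = 2*I*sqrt(106171)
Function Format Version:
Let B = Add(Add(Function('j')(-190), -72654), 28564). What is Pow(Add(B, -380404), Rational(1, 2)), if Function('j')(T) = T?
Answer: Mul(2, I, Pow(106171, Rational(1, 2))) ≈ Mul(651.68, I)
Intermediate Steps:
B = -44280 (B = Add(Add(-190, -72654), 28564) = Add(-72844, 28564) = -44280)
Pow(Add(B, -380404), Rational(1, 2)) = Pow(Add(-44280, -380404), Rational(1, 2)) = Pow(-424684, Rational(1, 2)) = Mul(2, I, Pow(106171, Rational(1, 2)))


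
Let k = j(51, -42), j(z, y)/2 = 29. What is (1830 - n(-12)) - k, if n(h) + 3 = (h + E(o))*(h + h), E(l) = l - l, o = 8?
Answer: 1487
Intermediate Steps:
j(z, y) = 58 (j(z, y) = 2*29 = 58)
k = 58
E(l) = 0
n(h) = -3 + 2*h**2 (n(h) = -3 + (h + 0)*(h + h) = -3 + h*(2*h) = -3 + 2*h**2)
(1830 - n(-12)) - k = (1830 - (-3 + 2*(-12)**2)) - 1*58 = (1830 - (-3 + 2*144)) - 58 = (1830 - (-3 + 288)) - 58 = (1830 - 1*285) - 58 = (1830 - 285) - 58 = 1545 - 58 = 1487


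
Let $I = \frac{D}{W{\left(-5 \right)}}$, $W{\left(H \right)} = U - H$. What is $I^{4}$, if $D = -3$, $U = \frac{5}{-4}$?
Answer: $\frac{256}{625} \approx 0.4096$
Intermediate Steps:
$U = - \frac{5}{4}$ ($U = 5 \left(- \frac{1}{4}\right) = - \frac{5}{4} \approx -1.25$)
$W{\left(H \right)} = - \frac{5}{4} - H$
$I = - \frac{4}{5}$ ($I = \frac{1}{- \frac{5}{4} - -5} \left(-3\right) = \frac{1}{- \frac{5}{4} + 5} \left(-3\right) = \frac{1}{\frac{15}{4}} \left(-3\right) = \frac{4}{15} \left(-3\right) = - \frac{4}{5} \approx -0.8$)
$I^{4} = \left(- \frac{4}{5}\right)^{4} = \frac{256}{625}$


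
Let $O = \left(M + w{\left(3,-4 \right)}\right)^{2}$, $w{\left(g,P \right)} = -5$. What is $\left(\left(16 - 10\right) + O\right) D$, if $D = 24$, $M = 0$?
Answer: $744$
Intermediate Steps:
$O = 25$ ($O = \left(0 - 5\right)^{2} = \left(-5\right)^{2} = 25$)
$\left(\left(16 - 10\right) + O\right) D = \left(\left(16 - 10\right) + 25\right) 24 = \left(6 + 25\right) 24 = 31 \cdot 24 = 744$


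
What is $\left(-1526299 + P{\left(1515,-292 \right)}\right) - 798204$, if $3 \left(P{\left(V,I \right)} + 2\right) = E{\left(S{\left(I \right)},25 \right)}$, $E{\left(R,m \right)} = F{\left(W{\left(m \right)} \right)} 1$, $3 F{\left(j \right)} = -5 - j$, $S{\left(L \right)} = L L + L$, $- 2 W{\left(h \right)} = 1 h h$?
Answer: $- \frac{13946825}{6} \approx -2.3245 \cdot 10^{6}$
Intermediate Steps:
$W{\left(h \right)} = - \frac{h^{2}}{2}$ ($W{\left(h \right)} = - \frac{1 h h}{2} = - \frac{h h}{2} = - \frac{h^{2}}{2}$)
$S{\left(L \right)} = L + L^{2}$ ($S{\left(L \right)} = L^{2} + L = L + L^{2}$)
$F{\left(j \right)} = - \frac{5}{3} - \frac{j}{3}$ ($F{\left(j \right)} = \frac{-5 - j}{3} = - \frac{5}{3} - \frac{j}{3}$)
$E{\left(R,m \right)} = - \frac{5}{3} + \frac{m^{2}}{6}$ ($E{\left(R,m \right)} = \left(- \frac{5}{3} - \frac{\left(- \frac{1}{2}\right) m^{2}}{3}\right) 1 = \left(- \frac{5}{3} + \frac{m^{2}}{6}\right) 1 = - \frac{5}{3} + \frac{m^{2}}{6}$)
$P{\left(V,I \right)} = \frac{193}{6}$ ($P{\left(V,I \right)} = -2 + \frac{- \frac{5}{3} + \frac{25^{2}}{6}}{3} = -2 + \frac{- \frac{5}{3} + \frac{1}{6} \cdot 625}{3} = -2 + \frac{- \frac{5}{3} + \frac{625}{6}}{3} = -2 + \frac{1}{3} \cdot \frac{205}{2} = -2 + \frac{205}{6} = \frac{193}{6}$)
$\left(-1526299 + P{\left(1515,-292 \right)}\right) - 798204 = \left(-1526299 + \frac{193}{6}\right) - 798204 = - \frac{9157601}{6} - 798204 = - \frac{13946825}{6}$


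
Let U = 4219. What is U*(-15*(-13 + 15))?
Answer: -126570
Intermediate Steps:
U*(-15*(-13 + 15)) = 4219*(-15*(-13 + 15)) = 4219*(-15*2) = 4219*(-30) = -126570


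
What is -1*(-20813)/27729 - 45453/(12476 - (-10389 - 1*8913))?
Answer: -46074671/67782474 ≈ -0.67974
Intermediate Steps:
-1*(-20813)/27729 - 45453/(12476 - (-10389 - 1*8913)) = 20813*(1/27729) - 45453/(12476 - (-10389 - 8913)) = 1601/2133 - 45453/(12476 - 1*(-19302)) = 1601/2133 - 45453/(12476 + 19302) = 1601/2133 - 45453/31778 = -46074671/67782474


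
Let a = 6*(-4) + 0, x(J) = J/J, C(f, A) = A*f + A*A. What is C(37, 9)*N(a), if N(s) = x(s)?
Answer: 414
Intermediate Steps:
C(f, A) = A² + A*f (C(f, A) = A*f + A² = A² + A*f)
x(J) = 1
a = -24 (a = -24 + 0 = -24)
N(s) = 1
C(37, 9)*N(a) = (9*(9 + 37))*1 = (9*46)*1 = 414*1 = 414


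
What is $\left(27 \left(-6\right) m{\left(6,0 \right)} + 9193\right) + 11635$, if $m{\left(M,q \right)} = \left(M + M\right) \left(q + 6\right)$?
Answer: $9164$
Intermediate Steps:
$m{\left(M,q \right)} = 2 M \left(6 + q\right)$
$\left(27 \left(-6\right) m{\left(6,0 \right)} + 9193\right) + 11635 = \left(27 \left(-6\right) 2 \cdot 6 \left(6 + 0\right) + 9193\right) + 11635 = \left(- 162 \cdot 2 \cdot 6 \cdot 6 + 9193\right) + 11635 = \left(\left(-162\right) 72 + 9193\right) + 11635 = \left(-11664 + 9193\right) + 11635 = -2471 + 11635 = 9164$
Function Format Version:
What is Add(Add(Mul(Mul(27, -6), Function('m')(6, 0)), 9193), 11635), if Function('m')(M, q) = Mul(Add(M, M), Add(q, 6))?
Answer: 9164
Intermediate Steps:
Function('m')(M, q) = Mul(2, M, Add(6, q)) (Function('m')(M, q) = Mul(Mul(2, M), Add(6, q)) = Mul(2, M, Add(6, q)))
Add(Add(Mul(Mul(27, -6), Function('m')(6, 0)), 9193), 11635) = Add(Add(Mul(Mul(27, -6), Mul(2, 6, Add(6, 0))), 9193), 11635) = Add(Add(Mul(-162, Mul(2, 6, 6)), 9193), 11635) = Add(Add(Mul(-162, 72), 9193), 11635) = Add(Add(-11664, 9193), 11635) = Add(-2471, 11635) = 9164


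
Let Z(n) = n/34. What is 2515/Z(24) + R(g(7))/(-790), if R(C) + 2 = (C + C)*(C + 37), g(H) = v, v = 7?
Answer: 16884541/4740 ≈ 3562.1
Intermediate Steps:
g(H) = 7
Z(n) = n/34 (Z(n) = n*(1/34) = n/34)
R(C) = -2 + 2*C*(37 + C) (R(C) = -2 + (C + C)*(C + 37) = -2 + (2*C)*(37 + C) = -2 + 2*C*(37 + C))
2515/Z(24) + R(g(7))/(-790) = 2515/(((1/34)*24)) + (-2 + 2*7² + 74*7)/(-790) = 2515/(12/17) + (-2 + 2*49 + 518)*(-1/790) = 2515*(17/12) + (-2 + 98 + 518)*(-1/790) = 42755/12 + 614*(-1/790) = 42755/12 - 307/395 = 16884541/4740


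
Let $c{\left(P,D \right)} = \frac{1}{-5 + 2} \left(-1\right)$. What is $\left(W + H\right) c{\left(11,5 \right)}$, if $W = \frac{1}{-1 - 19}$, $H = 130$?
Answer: $\frac{2599}{60} \approx 43.317$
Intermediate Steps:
$c{\left(P,D \right)} = \frac{1}{3}$ ($c{\left(P,D \right)} = \frac{1}{-3} \left(-1\right) = \left(- \frac{1}{3}\right) \left(-1\right) = \frac{1}{3}$)
$W = - \frac{1}{20}$ ($W = \frac{1}{-20} = - \frac{1}{20} \approx -0.05$)
$\left(W + H\right) c{\left(11,5 \right)} = \left(- \frac{1}{20} + 130\right) \frac{1}{3} = \frac{2599}{20} \cdot \frac{1}{3} = \frac{2599}{60}$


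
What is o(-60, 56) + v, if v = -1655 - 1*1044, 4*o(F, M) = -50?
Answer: -5423/2 ≈ -2711.5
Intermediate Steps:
o(F, M) = -25/2 (o(F, M) = (¼)*(-50) = -25/2)
v = -2699 (v = -1655 - 1044 = -2699)
o(-60, 56) + v = -25/2 - 2699 = -5423/2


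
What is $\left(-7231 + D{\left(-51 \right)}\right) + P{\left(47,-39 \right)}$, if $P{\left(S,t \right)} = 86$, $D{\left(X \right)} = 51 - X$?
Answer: $-7043$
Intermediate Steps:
$\left(-7231 + D{\left(-51 \right)}\right) + P{\left(47,-39 \right)} = \left(-7231 + \left(51 - -51\right)\right) + 86 = \left(-7231 + \left(51 + 51\right)\right) + 86 = \left(-7231 + 102\right) + 86 = -7129 + 86 = -7043$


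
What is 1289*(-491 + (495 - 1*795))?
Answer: -1019599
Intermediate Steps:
1289*(-491 + (495 - 1*795)) = 1289*(-491 + (495 - 795)) = 1289*(-491 - 300) = 1289*(-791) = -1019599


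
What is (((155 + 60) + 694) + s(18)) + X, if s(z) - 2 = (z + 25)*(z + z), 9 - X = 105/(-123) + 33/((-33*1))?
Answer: 101264/41 ≈ 2469.9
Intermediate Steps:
X = 445/41 (X = 9 - (105/(-123) + 33/((-33*1))) = 9 - (105*(-1/123) + 33/(-33)) = 9 - (-35/41 + 33*(-1/33)) = 9 - (-35/41 - 1) = 9 - 1*(-76/41) = 9 + 76/41 = 445/41 ≈ 10.854)
s(z) = 2 + 2*z*(25 + z) (s(z) = 2 + (z + 25)*(z + z) = 2 + (25 + z)*(2*z) = 2 + 2*z*(25 + z))
(((155 + 60) + 694) + s(18)) + X = (((155 + 60) + 694) + (2 + 2*18² + 50*18)) + 445/41 = ((215 + 694) + (2 + 2*324 + 900)) + 445/41 = (909 + (2 + 648 + 900)) + 445/41 = (909 + 1550) + 445/41 = 2459 + 445/41 = 101264/41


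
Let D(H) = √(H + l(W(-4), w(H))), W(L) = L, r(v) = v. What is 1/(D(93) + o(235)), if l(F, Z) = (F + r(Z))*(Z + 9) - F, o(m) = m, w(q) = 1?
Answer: 235/55158 - √67/55158 ≈ 0.0041121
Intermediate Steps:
l(F, Z) = -F + (9 + Z)*(F + Z) (l(F, Z) = (F + Z)*(Z + 9) - F = (F + Z)*(9 + Z) - F = (9 + Z)*(F + Z) - F = -F + (9 + Z)*(F + Z))
D(H) = √(-26 + H) (D(H) = √(H + (1² + 8*(-4) + 9*1 - 4*1)) = √(H + (1 - 32 + 9 - 4)) = √(H - 26) = √(-26 + H))
1/(D(93) + o(235)) = 1/(√(-26 + 93) + 235) = 1/(√67 + 235) = 1/(235 + √67)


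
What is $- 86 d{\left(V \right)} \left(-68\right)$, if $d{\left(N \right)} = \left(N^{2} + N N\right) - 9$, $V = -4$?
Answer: $134504$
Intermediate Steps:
$d{\left(N \right)} = -9 + 2 N^{2}$ ($d{\left(N \right)} = \left(N^{2} + N^{2}\right) - 9 = 2 N^{2} - 9 = -9 + 2 N^{2}$)
$- 86 d{\left(V \right)} \left(-68\right) = - 86 \left(-9 + 2 \left(-4\right)^{2}\right) \left(-68\right) = - 86 \left(-9 + 2 \cdot 16\right) \left(-68\right) = - 86 \left(-9 + 32\right) \left(-68\right) = \left(-86\right) 23 \left(-68\right) = \left(-1978\right) \left(-68\right) = 134504$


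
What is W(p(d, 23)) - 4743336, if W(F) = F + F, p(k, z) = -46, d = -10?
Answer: -4743428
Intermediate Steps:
W(F) = 2*F
W(p(d, 23)) - 4743336 = 2*(-46) - 4743336 = -92 - 4743336 = -4743428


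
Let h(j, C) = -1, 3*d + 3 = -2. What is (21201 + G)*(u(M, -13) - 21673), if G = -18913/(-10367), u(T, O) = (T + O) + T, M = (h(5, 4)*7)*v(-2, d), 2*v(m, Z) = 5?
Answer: -682069437040/1481 ≈ -4.6055e+8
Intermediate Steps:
d = -5/3 (d = -1 + (⅓)*(-2) = -1 - ⅔ = -5/3 ≈ -1.6667)
v(m, Z) = 5/2 (v(m, Z) = (½)*5 = 5/2)
M = -35/2 (M = -1*7*(5/2) = -7*5/2 = -35/2 ≈ -17.500)
u(T, O) = O + 2*T (u(T, O) = (O + T) + T = O + 2*T)
G = 18913/10367 (G = -18913*(-1/10367) = 18913/10367 ≈ 1.8243)
(21201 + G)*(u(M, -13) - 21673) = (21201 + 18913/10367)*((-13 + 2*(-35/2)) - 21673) = 219809680*((-13 - 35) - 21673)/10367 = 219809680*(-48 - 21673)/10367 = (219809680/10367)*(-21721) = -682069437040/1481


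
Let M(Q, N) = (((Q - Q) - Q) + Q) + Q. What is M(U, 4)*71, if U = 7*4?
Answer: 1988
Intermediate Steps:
U = 28
M(Q, N) = Q (M(Q, N) = ((0 - Q) + Q) + Q = (-Q + Q) + Q = 0 + Q = Q)
M(U, 4)*71 = 28*71 = 1988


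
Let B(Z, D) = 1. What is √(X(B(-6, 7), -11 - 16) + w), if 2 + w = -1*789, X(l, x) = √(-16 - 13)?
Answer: √(-791 + I*√29) ≈ 0.09574 + 28.125*I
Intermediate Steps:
X(l, x) = I*√29 (X(l, x) = √(-29) = I*√29)
w = -791 (w = -2 - 1*789 = -2 - 789 = -791)
√(X(B(-6, 7), -11 - 16) + w) = √(I*√29 - 791) = √(-791 + I*√29)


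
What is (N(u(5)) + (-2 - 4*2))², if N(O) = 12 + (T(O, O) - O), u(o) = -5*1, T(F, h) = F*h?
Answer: 1024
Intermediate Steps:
u(o) = -5
N(O) = 12 + O² - O (N(O) = 12 + (O*O - O) = 12 + (O² - O) = 12 + O² - O)
(N(u(5)) + (-2 - 4*2))² = ((12 + (-5)² - 1*(-5)) + (-2 - 4*2))² = ((12 + 25 + 5) + (-2 - 8))² = (42 - 10)² = 32² = 1024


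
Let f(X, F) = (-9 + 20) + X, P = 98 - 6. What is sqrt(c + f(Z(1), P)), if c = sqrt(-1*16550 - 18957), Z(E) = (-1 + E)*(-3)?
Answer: sqrt(11 + I*sqrt(35507)) ≈ 9.9938 + 9.4275*I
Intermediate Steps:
Z(E) = 3 - 3*E
P = 92
c = I*sqrt(35507) (c = sqrt(-16550 - 18957) = sqrt(-35507) = I*sqrt(35507) ≈ 188.43*I)
f(X, F) = 11 + X
sqrt(c + f(Z(1), P)) = sqrt(I*sqrt(35507) + (11 + (3 - 3*1))) = sqrt(I*sqrt(35507) + (11 + (3 - 3))) = sqrt(I*sqrt(35507) + (11 + 0)) = sqrt(I*sqrt(35507) + 11) = sqrt(11 + I*sqrt(35507))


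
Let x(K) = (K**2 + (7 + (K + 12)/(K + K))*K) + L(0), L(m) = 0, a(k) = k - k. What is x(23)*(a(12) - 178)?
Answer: -125935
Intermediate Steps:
a(k) = 0
x(K) = K**2 + K*(7 + (12 + K)/(2*K)) (x(K) = (K**2 + (7 + (K + 12)/(K + K))*K) + 0 = (K**2 + (7 + (12 + K)/((2*K)))*K) + 0 = (K**2 + (7 + (12 + K)*(1/(2*K)))*K) + 0 = (K**2 + (7 + (12 + K)/(2*K))*K) + 0 = (K**2 + K*(7 + (12 + K)/(2*K))) + 0 = K**2 + K*(7 + (12 + K)/(2*K)))
x(23)*(a(12) - 178) = (6 + 23**2 + (15/2)*23)*(0 - 178) = (6 + 529 + 345/2)*(-178) = (1415/2)*(-178) = -125935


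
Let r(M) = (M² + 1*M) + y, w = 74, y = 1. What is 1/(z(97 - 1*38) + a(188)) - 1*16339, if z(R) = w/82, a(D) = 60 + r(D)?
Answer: -23844319609/1459350 ≈ -16339.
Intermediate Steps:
r(M) = 1 + M + M² (r(M) = (M² + 1*M) + 1 = (M² + M) + 1 = (M + M²) + 1 = 1 + M + M²)
a(D) = 61 + D + D² (a(D) = 60 + (1 + D + D²) = 61 + D + D²)
z(R) = 37/41 (z(R) = 74/82 = 74*(1/82) = 37/41)
1/(z(97 - 1*38) + a(188)) - 1*16339 = 1/(37/41 + (61 + 188 + 188²)) - 1*16339 = 1/(37/41 + (61 + 188 + 35344)) - 16339 = 1/(37/41 + 35593) - 16339 = 1/(1459350/41) - 16339 = 41/1459350 - 16339 = -23844319609/1459350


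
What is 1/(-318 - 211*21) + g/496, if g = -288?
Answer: -199993/344379 ≈ -0.58074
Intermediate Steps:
1/(-318 - 211*21) + g/496 = 1/(-318 - 211*21) - 288/496 = (1/21)/(-529) - 288*1/496 = -1/529*1/21 - 18/31 = -1/11109 - 18/31 = -199993/344379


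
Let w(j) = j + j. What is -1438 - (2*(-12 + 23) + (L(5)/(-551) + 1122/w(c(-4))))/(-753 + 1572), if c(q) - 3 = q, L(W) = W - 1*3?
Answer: -72069759/50141 ≈ -1437.3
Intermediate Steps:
L(W) = -3 + W (L(W) = W - 3 = -3 + W)
c(q) = 3 + q
w(j) = 2*j
-1438 - (2*(-12 + 23) + (L(5)/(-551) + 1122/w(c(-4))))/(-753 + 1572) = -1438 - (2*(-12 + 23) + ((-3 + 5)/(-551) + 1122/((2*(3 - 4)))))/(-753 + 1572) = -1438 - (2*11 + (2*(-1/551) + 1122/((2*(-1)))))/819 = -1438 - (22 + (-2/551 + 1122/(-2)))/819 = -1438 - (22 + (-2/551 + 1122*(-½)))/819 = -1438 - (22 + (-2/551 - 561))/819 = -1438 - (22 - 309113/551)/819 = -1438 - (-296991)/(551*819) = -1438 - 1*(-32999/50141) = -1438 + 32999/50141 = -72069759/50141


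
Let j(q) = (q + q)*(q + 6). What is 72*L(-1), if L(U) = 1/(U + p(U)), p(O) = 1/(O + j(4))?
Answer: -948/13 ≈ -72.923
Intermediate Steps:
j(q) = 2*q*(6 + q) (j(q) = (2*q)*(6 + q) = 2*q*(6 + q))
p(O) = 1/(80 + O) (p(O) = 1/(O + 2*4*(6 + 4)) = 1/(O + 2*4*10) = 1/(O + 80) = 1/(80 + O))
L(U) = 1/(U + 1/(80 + U))
72*L(-1) = 72*((80 - 1)/(1 - (80 - 1))) = 72*(79/(1 - 1*79)) = 72*(79/(1 - 79)) = 72*(79/(-78)) = 72*(-1/78*79) = 72*(-79/78) = -948/13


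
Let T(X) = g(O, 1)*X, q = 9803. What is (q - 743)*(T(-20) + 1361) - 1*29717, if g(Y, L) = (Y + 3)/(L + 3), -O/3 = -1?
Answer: 12029143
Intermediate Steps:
O = 3 (O = -3*(-1) = 3)
g(Y, L) = (3 + Y)/(3 + L)
T(X) = 3*X/2 (T(X) = ((3 + 3)/(3 + 1))*X = (6/4)*X = ((1/4)*6)*X = 3*X/2)
(q - 743)*(T(-20) + 1361) - 1*29717 = (9803 - 743)*((3/2)*(-20) + 1361) - 1*29717 = 9060*(-30 + 1361) - 29717 = 9060*1331 - 29717 = 12058860 - 29717 = 12029143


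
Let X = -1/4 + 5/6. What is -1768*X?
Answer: -3094/3 ≈ -1031.3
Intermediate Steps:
X = 7/12 (X = -1*¼ + 5*(⅙) = -¼ + ⅚ = 7/12 ≈ 0.58333)
-1768*X = -1768*7/12 = -221*14/3 = -3094/3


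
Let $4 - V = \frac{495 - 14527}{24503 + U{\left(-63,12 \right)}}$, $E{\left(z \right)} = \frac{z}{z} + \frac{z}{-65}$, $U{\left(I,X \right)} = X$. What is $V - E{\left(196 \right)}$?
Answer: $\frac{2099489}{318695} \approx 6.5878$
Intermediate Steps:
$E{\left(z \right)} = 1 - \frac{z}{65}$ ($E{\left(z \right)} = 1 + z \left(- \frac{1}{65}\right) = 1 - \frac{z}{65}$)
$V = \frac{112092}{24515}$ ($V = 4 - \frac{495 - 14527}{24503 + 12} = 4 - - \frac{14032}{24515} = 4 + \frac{14032}{24515} = \frac{112092}{24515} \approx 4.5724$)
$V - E{\left(196 \right)} = \frac{112092}{24515} - \left(1 - \frac{196}{65}\right) = \frac{112092}{24515} - - \frac{131}{65} = \frac{112092}{24515} + \frac{131}{65} = \frac{2099489}{318695}$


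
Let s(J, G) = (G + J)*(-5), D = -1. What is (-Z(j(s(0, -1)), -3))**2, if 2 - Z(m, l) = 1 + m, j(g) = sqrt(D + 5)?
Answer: 1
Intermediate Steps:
s(J, G) = -5*G - 5*J
j(g) = 2 (j(g) = sqrt(-1 + 5) = sqrt(4) = 2)
Z(m, l) = 1 - m (Z(m, l) = 2 - (1 + m) = 2 + (-1 - m) = 1 - m)
(-Z(j(s(0, -1)), -3))**2 = (-(1 - 1*2))**2 = (-(1 - 2))**2 = (-1*(-1))**2 = 1**2 = 1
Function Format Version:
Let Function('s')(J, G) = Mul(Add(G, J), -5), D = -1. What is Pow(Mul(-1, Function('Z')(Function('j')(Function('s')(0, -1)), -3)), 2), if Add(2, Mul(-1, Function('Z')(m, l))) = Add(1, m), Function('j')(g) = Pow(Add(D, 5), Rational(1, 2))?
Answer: 1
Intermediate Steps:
Function('s')(J, G) = Add(Mul(-5, G), Mul(-5, J))
Function('j')(g) = 2 (Function('j')(g) = Pow(Add(-1, 5), Rational(1, 2)) = Pow(4, Rational(1, 2)) = 2)
Function('Z')(m, l) = Add(1, Mul(-1, m)) (Function('Z')(m, l) = Add(2, Mul(-1, Add(1, m))) = Add(2, Add(-1, Mul(-1, m))) = Add(1, Mul(-1, m)))
Pow(Mul(-1, Function('Z')(Function('j')(Function('s')(0, -1)), -3)), 2) = Pow(Mul(-1, Add(1, Mul(-1, 2))), 2) = Pow(Mul(-1, Add(1, -2)), 2) = Pow(Mul(-1, -1), 2) = Pow(1, 2) = 1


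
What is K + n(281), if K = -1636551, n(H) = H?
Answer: -1636270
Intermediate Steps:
K + n(281) = -1636551 + 281 = -1636270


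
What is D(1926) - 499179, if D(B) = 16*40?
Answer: -498539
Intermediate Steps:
D(B) = 640
D(1926) - 499179 = 640 - 499179 = -498539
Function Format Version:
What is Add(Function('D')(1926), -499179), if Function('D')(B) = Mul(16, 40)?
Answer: -498539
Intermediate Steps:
Function('D')(B) = 640
Add(Function('D')(1926), -499179) = Add(640, -499179) = -498539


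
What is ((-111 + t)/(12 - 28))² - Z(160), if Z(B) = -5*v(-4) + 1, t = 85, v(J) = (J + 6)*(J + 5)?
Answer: 745/64 ≈ 11.641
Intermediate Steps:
v(J) = (5 + J)*(6 + J) (v(J) = (6 + J)*(5 + J) = (5 + J)*(6 + J))
Z(B) = -9 (Z(B) = -5*(30 + (-4)² + 11*(-4)) + 1 = -5*(30 + 16 - 44) + 1 = -5*2 + 1 = -10 + 1 = -9)
((-111 + t)/(12 - 28))² - Z(160) = ((-111 + 85)/(12 - 28))² - 1*(-9) = (-26/(-16))² + 9 = (-26*(-1/16))² + 9 = (13/8)² + 9 = 169/64 + 9 = 745/64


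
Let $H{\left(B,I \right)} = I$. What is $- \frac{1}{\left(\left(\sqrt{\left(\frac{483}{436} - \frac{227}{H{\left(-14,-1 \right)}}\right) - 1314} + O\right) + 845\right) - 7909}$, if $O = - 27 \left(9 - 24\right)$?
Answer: $\frac{2903324}{19333707965} + \frac{2 i \sqrt{51605941}}{19333707965} \approx 0.00015017 + 7.4313 \cdot 10^{-7} i$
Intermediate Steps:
$O = 405$ ($O = \left(-27\right) \left(-15\right) = 405$)
$- \frac{1}{\left(\left(\sqrt{\left(\frac{483}{436} - \frac{227}{H{\left(-14,-1 \right)}}\right) - 1314} + O\right) + 845\right) - 7909} = - \frac{1}{\left(\left(\sqrt{\left(\frac{483}{436} - \frac{227}{-1}\right) - 1314} + 405\right) + 845\right) - 7909} = - \frac{1}{\left(\left(\sqrt{\left(483 \cdot \frac{1}{436} - -227\right) - 1314} + 405\right) + 845\right) - 7909} = - \frac{1}{\left(\left(\sqrt{\left(\frac{483}{436} + 227\right) - 1314} + 405\right) + 845\right) - 7909} = - \frac{1}{\left(\left(\sqrt{\frac{99455}{436} - 1314} + 405\right) + 845\right) - 7909} = - \frac{1}{\left(\left(\sqrt{- \frac{473449}{436}} + 405\right) + 845\right) - 7909} = - \frac{1}{\left(\left(\frac{i \sqrt{51605941}}{218} + 405\right) + 845\right) - 7909} = - \frac{1}{\left(\left(405 + \frac{i \sqrt{51605941}}{218}\right) + 845\right) - 7909} = - \frac{1}{\left(1250 + \frac{i \sqrt{51605941}}{218}\right) - 7909} = - \frac{1}{-6659 + \frac{i \sqrt{51605941}}{218}}$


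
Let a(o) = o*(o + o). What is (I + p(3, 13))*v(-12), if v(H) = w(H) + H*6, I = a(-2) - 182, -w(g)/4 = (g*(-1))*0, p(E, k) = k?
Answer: 11592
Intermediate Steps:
w(g) = 0 (w(g) = -4*g*(-1)*0 = -4*(-g)*0 = -4*0 = 0)
a(o) = 2*o**2 (a(o) = o*(2*o) = 2*o**2)
I = -174 (I = 2*(-2)**2 - 182 = 2*4 - 182 = 8 - 182 = -174)
v(H) = 6*H (v(H) = 0 + H*6 = 0 + 6*H = 6*H)
(I + p(3, 13))*v(-12) = (-174 + 13)*(6*(-12)) = -161*(-72) = 11592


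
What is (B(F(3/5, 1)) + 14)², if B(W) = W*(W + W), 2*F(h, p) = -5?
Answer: 2809/4 ≈ 702.25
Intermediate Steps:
F(h, p) = -5/2 (F(h, p) = (½)*(-5) = -5/2)
B(W) = 2*W² (B(W) = W*(2*W) = 2*W²)
(B(F(3/5, 1)) + 14)² = (2*(-5/2)² + 14)² = (2*(25/4) + 14)² = (25/2 + 14)² = (53/2)² = 2809/4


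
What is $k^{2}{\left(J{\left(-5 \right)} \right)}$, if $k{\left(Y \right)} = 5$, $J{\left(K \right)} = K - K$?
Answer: $25$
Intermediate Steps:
$J{\left(K \right)} = 0$
$k^{2}{\left(J{\left(-5 \right)} \right)} = 5^{2} = 25$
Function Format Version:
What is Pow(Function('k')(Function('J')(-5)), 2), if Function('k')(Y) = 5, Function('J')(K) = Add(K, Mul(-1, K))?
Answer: 25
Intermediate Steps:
Function('J')(K) = 0
Pow(Function('k')(Function('J')(-5)), 2) = Pow(5, 2) = 25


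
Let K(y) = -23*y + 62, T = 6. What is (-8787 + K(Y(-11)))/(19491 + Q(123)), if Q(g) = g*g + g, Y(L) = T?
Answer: -8863/34743 ≈ -0.25510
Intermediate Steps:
Y(L) = 6
K(y) = 62 - 23*y
Q(g) = g + g² (Q(g) = g² + g = g + g²)
(-8787 + K(Y(-11)))/(19491 + Q(123)) = (-8787 + (62 - 23*6))/(19491 + 123*(1 + 123)) = (-8787 + (62 - 138))/(19491 + 123*124) = (-8787 - 76)/(19491 + 15252) = -8863/34743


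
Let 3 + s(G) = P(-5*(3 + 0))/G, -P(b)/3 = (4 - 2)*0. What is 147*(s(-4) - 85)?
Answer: -12936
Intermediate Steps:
P(b) = 0 (P(b) = -3*(4 - 2)*0 = -6*0 = -3*0 = 0)
s(G) = -3 (s(G) = -3 + 0/G = -3 + 0 = -3)
147*(s(-4) - 85) = 147*(-3 - 85) = 147*(-88) = -12936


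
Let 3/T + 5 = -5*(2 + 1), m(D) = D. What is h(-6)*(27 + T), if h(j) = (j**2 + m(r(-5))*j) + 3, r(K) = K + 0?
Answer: 37053/20 ≈ 1852.7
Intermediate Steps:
r(K) = K
h(j) = 3 + j**2 - 5*j (h(j) = (j**2 - 5*j) + 3 = 3 + j**2 - 5*j)
T = -3/20 (T = 3/(-5 - 5*(2 + 1)) = 3/(-5 - 5*3) = 3/(-5 - 15) = 3/(-20) = 3*(-1/20) = -3/20 ≈ -0.15000)
h(-6)*(27 + T) = (3 + (-6)**2 - 5*(-6))*(27 - 3/20) = (3 + 36 + 30)*(537/20) = 69*(537/20) = 37053/20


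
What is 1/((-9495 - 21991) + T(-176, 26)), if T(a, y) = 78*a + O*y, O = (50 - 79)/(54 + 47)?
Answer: -101/4567368 ≈ -2.2113e-5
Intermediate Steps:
O = -29/101 ≈ -0.28713
T(a, y) = 78*a - 29*y/101
1/((-9495 - 21991) + T(-176, 26)) = 1/((-9495 - 21991) + (78*(-176) - 29/101*26)) = 1/(-31486 + (-13728 - 754/101)) = 1/(-31486 - 1387282/101) = 1/(-4567368/101) = -101/4567368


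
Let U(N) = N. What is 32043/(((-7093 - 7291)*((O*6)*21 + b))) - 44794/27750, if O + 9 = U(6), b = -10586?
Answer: -3531700627247/2188173192000 ≈ -1.6140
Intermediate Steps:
O = -3 (O = -9 + 6 = -3)
32043/(((-7093 - 7291)*((O*6)*21 + b))) - 44794/27750 = 32043/(((-7093 - 7291)*(-3*6*21 - 10586))) - 44794/27750 = 32043/((-14384*(-18*21 - 10586))) - 44794*1/27750 = 32043/((-14384*(-378 - 10586))) - 22397/13875 = 32043/((-14384*(-10964))) - 22397/13875 = 32043/157706176 - 22397/13875 = -3531700627247/2188173192000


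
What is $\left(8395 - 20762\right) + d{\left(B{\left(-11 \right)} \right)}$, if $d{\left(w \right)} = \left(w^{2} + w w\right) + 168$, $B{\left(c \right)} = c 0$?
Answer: $-12199$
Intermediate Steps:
$B{\left(c \right)} = 0$
$d{\left(w \right)} = 168 + 2 w^{2}$ ($d{\left(w \right)} = \left(w^{2} + w^{2}\right) + 168 = 2 w^{2} + 168 = 168 + 2 w^{2}$)
$\left(8395 - 20762\right) + d{\left(B{\left(-11 \right)} \right)} = \left(8395 - 20762\right) + \left(168 + 2 \cdot 0^{2}\right) = -12367 + \left(168 + 2 \cdot 0\right) = -12367 + \left(168 + 0\right) = -12367 + 168 = -12199$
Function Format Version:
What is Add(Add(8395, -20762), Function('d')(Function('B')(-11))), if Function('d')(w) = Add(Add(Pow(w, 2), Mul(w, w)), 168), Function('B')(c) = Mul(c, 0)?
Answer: -12199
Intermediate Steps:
Function('B')(c) = 0
Function('d')(w) = Add(168, Mul(2, Pow(w, 2))) (Function('d')(w) = Add(Add(Pow(w, 2), Pow(w, 2)), 168) = Add(Mul(2, Pow(w, 2)), 168) = Add(168, Mul(2, Pow(w, 2))))
Add(Add(8395, -20762), Function('d')(Function('B')(-11))) = Add(Add(8395, -20762), Add(168, Mul(2, Pow(0, 2)))) = Add(-12367, Add(168, Mul(2, 0))) = Add(-12367, Add(168, 0)) = Add(-12367, 168) = -12199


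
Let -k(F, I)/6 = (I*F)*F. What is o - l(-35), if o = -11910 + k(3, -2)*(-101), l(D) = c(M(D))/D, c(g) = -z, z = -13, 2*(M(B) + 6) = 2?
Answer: -798617/35 ≈ -22818.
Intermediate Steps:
M(B) = -5 (M(B) = -6 + (1/2)*2 = -6 + 1 = -5)
c(g) = 13 (c(g) = -1*(-13) = 13)
k(F, I) = -6*I*F**2 (k(F, I) = -6*I*F*F = -6*F*I*F = -6*I*F**2)
l(D) = 13/D
o = -22818 (o = -11910 - 6*(-2)*3**2*(-101) = -11910 - 6*(-2)*9*(-101) = -11910 + 108*(-101) = -11910 - 10908 = -22818)
o - l(-35) = -22818 - 13/(-35) = -22818 - 13*(-1)/35 = -22818 - 1*(-13/35) = -22818 + 13/35 = -798617/35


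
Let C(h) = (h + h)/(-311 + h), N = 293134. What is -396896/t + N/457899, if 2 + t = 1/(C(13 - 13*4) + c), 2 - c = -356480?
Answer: 11337668223456712858/57131418545097 ≈ 1.9845e+5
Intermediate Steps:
C(h) = 2*h/(-311 + h) (C(h) = (2*h)/(-311 + h) = 2*h/(-311 + h))
c = 356482 (c = 2 - 1*(-356480) = 2 + 356480 = 356482)
t = -124768603/62384389 (t = -2 + 1/(2*(13 - 13*4)/(-311 + (13 - 13*4)) + 356482) = -2 + 1/(2*(13 - 52)/(-311 + (13 - 52)) + 356482) = -2 + 1/(2*(-39)/(-311 - 39) + 356482) = -2 + 1/(2*(-39)/(-350) + 356482) = -2 + 1/(2*(-39)*(-1/350) + 356482) = -2 + 1/(39/175 + 356482) = -2 + 1/(62384389/175) = -2 + 175/62384389 = -124768603/62384389 ≈ -2.0000)
-396896/t + N/457899 = -396896/(-124768603/62384389) + 293134/457899 = -396896*(-62384389/124768603) + 293134*(1/457899) = 24760114456544/124768603 + 293134/457899 = 11337668223456712858/57131418545097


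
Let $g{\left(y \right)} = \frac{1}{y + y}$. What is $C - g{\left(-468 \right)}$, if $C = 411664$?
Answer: $\frac{385317505}{936} \approx 4.1166 \cdot 10^{5}$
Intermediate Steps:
$g{\left(y \right)} = \frac{1}{2 y}$
$C - g{\left(-468 \right)} = 411664 - \frac{1}{2 \left(-468\right)} = 411664 - \frac{1}{2} \left(- \frac{1}{468}\right) = 411664 - - \frac{1}{936} = 411664 + \frac{1}{936} = \frac{385317505}{936}$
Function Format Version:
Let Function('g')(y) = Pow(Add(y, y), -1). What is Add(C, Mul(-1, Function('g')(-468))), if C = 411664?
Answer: Rational(385317505, 936) ≈ 4.1166e+5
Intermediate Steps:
Function('g')(y) = Mul(Rational(1, 2), Pow(y, -1)) (Function('g')(y) = Pow(Mul(2, y), -1) = Mul(Rational(1, 2), Pow(y, -1)))
Add(C, Mul(-1, Function('g')(-468))) = Add(411664, Mul(-1, Mul(Rational(1, 2), Pow(-468, -1)))) = Add(411664, Mul(-1, Mul(Rational(1, 2), Rational(-1, 468)))) = Add(411664, Mul(-1, Rational(-1, 936))) = Add(411664, Rational(1, 936)) = Rational(385317505, 936)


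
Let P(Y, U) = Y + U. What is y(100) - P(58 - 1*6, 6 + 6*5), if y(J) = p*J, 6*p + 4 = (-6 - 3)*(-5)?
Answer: 1786/3 ≈ 595.33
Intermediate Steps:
p = 41/6 (p = -2/3 + ((-6 - 3)*(-5))/6 = -2/3 + (-9*(-5))/6 = -2/3 + (1/6)*45 = -2/3 + 15/2 = 41/6 ≈ 6.8333)
P(Y, U) = U + Y
y(J) = 41*J/6
y(100) - P(58 - 1*6, 6 + 6*5) = (41/6)*100 - ((6 + 6*5) + (58 - 1*6)) = 2050/3 - ((6 + 30) + (58 - 6)) = 2050/3 - (36 + 52) = 2050/3 - 1*88 = 2050/3 - 88 = 1786/3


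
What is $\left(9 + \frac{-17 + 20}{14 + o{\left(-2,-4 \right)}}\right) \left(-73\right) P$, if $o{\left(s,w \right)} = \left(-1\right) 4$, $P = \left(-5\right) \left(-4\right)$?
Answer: $-13578$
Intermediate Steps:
$P = 20$
$o{\left(s,w \right)} = -4$
$\left(9 + \frac{-17 + 20}{14 + o{\left(-2,-4 \right)}}\right) \left(-73\right) P = \left(9 + \frac{-17 + 20}{14 - 4}\right) \left(-73\right) 20 = \left(9 + \frac{3}{10}\right) \left(-73\right) 20 = \frac{93}{10} \left(-73\right) 20 = \left(- \frac{6789}{10}\right) 20 = -13578$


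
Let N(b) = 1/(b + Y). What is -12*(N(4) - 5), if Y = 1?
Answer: 288/5 ≈ 57.600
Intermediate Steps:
N(b) = 1/(1 + b) (N(b) = 1/(b + 1) = 1/(1 + b))
-12*(N(4) - 5) = -12*(1/(1 + 4) - 5) = -12*(1/5 - 5) = -12*(⅕ - 5) = -12*(-24/5) = 288/5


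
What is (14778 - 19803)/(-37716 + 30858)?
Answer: 1675/2286 ≈ 0.73272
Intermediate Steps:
(14778 - 19803)/(-37716 + 30858) = -5025/(-6858) = -5025*(-1/6858) = 1675/2286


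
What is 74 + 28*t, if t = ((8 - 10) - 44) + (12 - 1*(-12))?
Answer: -542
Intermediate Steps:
t = -22 (t = (-2 - 44) + (12 + 12) = -46 + 24 = -22)
74 + 28*t = 74 + 28*(-22) = 74 - 616 = -542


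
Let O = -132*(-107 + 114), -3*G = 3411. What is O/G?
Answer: 308/379 ≈ 0.81266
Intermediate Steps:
G = -1137 (G = -1/3*3411 = -1137)
O = -924 (O = -132*7 = -924)
O/G = -924/(-1137) = -924*(-1/1137) = 308/379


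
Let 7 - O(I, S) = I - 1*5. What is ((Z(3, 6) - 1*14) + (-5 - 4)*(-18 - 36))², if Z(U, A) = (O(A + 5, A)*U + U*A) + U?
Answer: 246016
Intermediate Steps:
O(I, S) = 12 - I (O(I, S) = 7 - (I - 1*5) = 7 - (I - 5) = 7 - (-5 + I) = 7 + (5 - I) = 12 - I)
Z(U, A) = U + A*U + U*(7 - A) (Z(U, A) = ((12 - (A + 5))*U + U*A) + U = ((12 - (5 + A))*U + A*U) + U = ((12 + (-5 - A))*U + A*U) + U = ((7 - A)*U + A*U) + U = (U*(7 - A) + A*U) + U = (A*U + U*(7 - A)) + U = U + A*U + U*(7 - A))
((Z(3, 6) - 1*14) + (-5 - 4)*(-18 - 36))² = ((8*3 - 1*14) + (-5 - 4)*(-18 - 36))² = ((24 - 14) - 9*(-54))² = (10 + 486)² = 496² = 246016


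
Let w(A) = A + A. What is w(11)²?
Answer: 484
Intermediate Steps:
w(A) = 2*A
w(11)² = (2*11)² = 22² = 484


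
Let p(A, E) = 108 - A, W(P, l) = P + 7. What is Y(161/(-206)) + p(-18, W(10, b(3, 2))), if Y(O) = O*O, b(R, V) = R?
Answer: 5372857/42436 ≈ 126.61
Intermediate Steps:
W(P, l) = 7 + P
Y(O) = O**2
Y(161/(-206)) + p(-18, W(10, b(3, 2))) = (161/(-206))**2 + (108 - 1*(-18)) = (161*(-1/206))**2 + (108 + 18) = (-161/206)**2 + 126 = 25921/42436 + 126 = 5372857/42436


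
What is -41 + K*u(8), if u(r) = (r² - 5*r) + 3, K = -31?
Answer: -878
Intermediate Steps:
u(r) = 3 + r² - 5*r
-41 + K*u(8) = -41 - 31*(3 + 8² - 5*8) = -41 - 31*(3 + 64 - 40) = -41 - 31*27 = -41 - 837 = -878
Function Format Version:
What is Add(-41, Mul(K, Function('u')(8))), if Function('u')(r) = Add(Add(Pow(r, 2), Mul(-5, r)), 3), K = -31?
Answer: -878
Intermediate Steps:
Function('u')(r) = Add(3, Pow(r, 2), Mul(-5, r))
Add(-41, Mul(K, Function('u')(8))) = Add(-41, Mul(-31, Add(3, Pow(8, 2), Mul(-5, 8)))) = Add(-41, Mul(-31, Add(3, 64, -40))) = Add(-41, Mul(-31, 27)) = Add(-41, -837) = -878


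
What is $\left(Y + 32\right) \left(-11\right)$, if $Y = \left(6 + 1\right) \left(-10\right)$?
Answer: $418$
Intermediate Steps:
$Y = -70$ ($Y = 7 \left(-10\right) = -70$)
$\left(Y + 32\right) \left(-11\right) = \left(-70 + 32\right) \left(-11\right) = \left(-38\right) \left(-11\right) = 418$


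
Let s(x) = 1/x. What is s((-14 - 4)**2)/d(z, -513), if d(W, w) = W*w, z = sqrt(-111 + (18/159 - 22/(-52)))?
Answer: I*sqrt(209757782)/25300624428 ≈ 5.7244e-7*I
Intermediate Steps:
z = I*sqrt(209757782)/1378 (z = sqrt(-111 + (18*(1/159) - 22*(-1/52))) = sqrt(-111 + (6/53 + 11/26)) = sqrt(-111 + 739/1378) = sqrt(-152219/1378) = I*sqrt(209757782)/1378 ≈ 10.51*I)
s((-14 - 4)**2)/d(z, -513) = 1/(((-14 - 4)**2)*(((I*sqrt(209757782)/1378)*(-513)))) = 1/(((-18)**2)*((-513*I*sqrt(209757782)/1378))) = (I*sqrt(209757782)/78088347)/324 = I*sqrt(209757782)/25300624428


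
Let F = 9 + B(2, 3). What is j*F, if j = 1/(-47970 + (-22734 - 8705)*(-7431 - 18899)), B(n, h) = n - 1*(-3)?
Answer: 1/59124350 ≈ 1.6914e-8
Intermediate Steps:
B(n, h) = 3 + n (B(n, h) = n + 3 = 3 + n)
F = 14 (F = 9 + (3 + 2) = 9 + 5 = 14)
j = 1/827740900 (j = 1/(-47970 - 31439*(-26330)) = 1/(-47970 + 827788870) = 1/827740900 ≈ 1.2081e-9)
j*F = (1/827740900)*14 = 1/59124350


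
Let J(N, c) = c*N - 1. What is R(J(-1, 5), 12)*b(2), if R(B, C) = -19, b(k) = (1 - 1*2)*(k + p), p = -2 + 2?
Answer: 38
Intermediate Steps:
J(N, c) = -1 + N*c (J(N, c) = N*c - 1 = -1 + N*c)
p = 0
b(k) = -k (b(k) = (1 - 1*2)*(k + 0) = (1 - 2)*k = -k)
R(J(-1, 5), 12)*b(2) = -(-19)*2 = -19*(-2) = 38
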